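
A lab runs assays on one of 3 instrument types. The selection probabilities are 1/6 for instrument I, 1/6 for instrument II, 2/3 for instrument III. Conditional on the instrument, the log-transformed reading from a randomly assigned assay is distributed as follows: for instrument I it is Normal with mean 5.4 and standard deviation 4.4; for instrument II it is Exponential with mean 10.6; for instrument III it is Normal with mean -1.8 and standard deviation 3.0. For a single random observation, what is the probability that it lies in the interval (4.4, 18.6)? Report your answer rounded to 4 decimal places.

0.1922

Conditional on each instrument, P(4.4 < X < 18.6): I: 0.588544; II: 0.487322; III: 0.0193828.
By total probability, P(4.4 < X < 18.6) = 0.166667·0.588544 + 0.166667·0.487322 + 0.666667·0.0193828 = 0.192233.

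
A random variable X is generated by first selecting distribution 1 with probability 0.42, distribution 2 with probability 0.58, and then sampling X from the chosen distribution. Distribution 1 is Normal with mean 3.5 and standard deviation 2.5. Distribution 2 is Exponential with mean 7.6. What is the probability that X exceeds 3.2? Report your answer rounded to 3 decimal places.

0.611

Conditional on each component, P(X > 3.2): 1: 0.547758; 2: 0.656356.
By total probability, P(X > 3.2) = 0.42·0.547758 + 0.58·0.656356 = 0.610745.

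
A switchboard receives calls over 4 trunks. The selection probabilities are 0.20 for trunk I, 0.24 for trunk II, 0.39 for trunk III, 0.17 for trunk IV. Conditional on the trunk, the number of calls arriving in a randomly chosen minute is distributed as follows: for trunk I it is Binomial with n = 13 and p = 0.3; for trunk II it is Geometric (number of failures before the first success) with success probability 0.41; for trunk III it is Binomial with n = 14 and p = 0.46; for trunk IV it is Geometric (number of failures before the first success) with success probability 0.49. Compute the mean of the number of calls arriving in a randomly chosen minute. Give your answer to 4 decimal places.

3.8139

Component means — I: 3.9; II: 1.43902; III: 6.44; IV: 1.04082.
E[X] = 0.2·3.9 + 0.24·1.43902 + 0.39·6.44 + 0.17·1.04082 = 3.8139.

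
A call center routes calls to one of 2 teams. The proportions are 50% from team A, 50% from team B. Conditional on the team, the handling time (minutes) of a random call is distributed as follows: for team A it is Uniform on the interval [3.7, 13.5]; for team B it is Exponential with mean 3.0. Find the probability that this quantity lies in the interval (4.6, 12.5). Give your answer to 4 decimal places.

0.5032

Conditional on each team, P(4.6 < X < 12.5): A: 0.806122; B: 0.200311.
By total probability, P(4.6 < X < 12.5) = 0.5·0.806122 + 0.5·0.200311 = 0.503217.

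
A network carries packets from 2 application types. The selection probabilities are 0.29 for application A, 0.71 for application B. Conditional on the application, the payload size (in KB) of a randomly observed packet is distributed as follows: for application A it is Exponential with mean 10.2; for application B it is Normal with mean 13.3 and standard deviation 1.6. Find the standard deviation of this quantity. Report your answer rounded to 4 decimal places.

5.8282

Per component, A: μ=10.2, E[X²]=208.08; B: μ=13.3, E[X²]=179.45.
E[X] = 0.29·10.2 + 0.71·13.3 = 12.401.
E[X²] = 0.29·208.08 + 0.71·179.45 = 187.753.
Var(X) = E[X²] − (E[X])² = 187.753 − 153.785 = 33.9679.
SD(X) = √33.9679 = 5.8282.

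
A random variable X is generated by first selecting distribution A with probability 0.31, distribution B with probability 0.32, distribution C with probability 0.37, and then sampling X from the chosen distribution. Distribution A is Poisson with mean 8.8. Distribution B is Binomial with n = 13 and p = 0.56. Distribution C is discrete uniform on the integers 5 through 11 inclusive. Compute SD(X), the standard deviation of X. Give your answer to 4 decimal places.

2.3658

Per component, A: μ=8.8, E[X²]=86.24; B: μ=7.28, E[X²]=56.2016; C: μ=8, E[X²]=68.
E[X] = 0.31·8.8 + 0.32·7.28 + 0.37·8 = 8.0176.
E[X²] = 0.31·86.24 + 0.32·56.2016 + 0.37·68 = 69.8789.
Var(X) = E[X²] − (E[X])² = 69.8789 − 64.2819 = 5.597.
SD(X) = √5.597 = 2.3658.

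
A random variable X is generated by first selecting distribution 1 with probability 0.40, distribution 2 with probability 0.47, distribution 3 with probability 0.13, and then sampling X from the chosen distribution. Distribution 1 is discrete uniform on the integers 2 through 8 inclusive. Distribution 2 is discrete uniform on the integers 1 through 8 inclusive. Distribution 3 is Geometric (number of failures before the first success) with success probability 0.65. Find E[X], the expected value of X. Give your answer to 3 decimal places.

4.185

Component means — 1: 5; 2: 4.5; 3: 0.538462.
E[X] = 0.4·5 + 0.47·4.5 + 0.13·0.538462 = 4.185.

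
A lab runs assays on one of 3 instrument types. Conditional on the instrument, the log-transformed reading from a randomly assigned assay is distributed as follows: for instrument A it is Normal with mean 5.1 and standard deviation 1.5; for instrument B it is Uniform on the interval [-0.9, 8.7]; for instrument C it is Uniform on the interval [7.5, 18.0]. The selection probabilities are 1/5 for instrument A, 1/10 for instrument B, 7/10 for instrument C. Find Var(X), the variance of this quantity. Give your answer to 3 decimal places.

21.354

Per component, A: μ=5.1, E[X²]=28.26; B: μ=3.9, E[X²]=22.89; C: μ=12.75, E[X²]=171.75.
E[X] = 0.2·5.1 + 0.1·3.9 + 0.7·12.75 = 10.335.
E[X²] = 0.2·28.26 + 0.1·22.89 + 0.7·171.75 = 128.166.
Var(X) = E[X²] − (E[X])² = 128.166 − 106.812 = 21.3538.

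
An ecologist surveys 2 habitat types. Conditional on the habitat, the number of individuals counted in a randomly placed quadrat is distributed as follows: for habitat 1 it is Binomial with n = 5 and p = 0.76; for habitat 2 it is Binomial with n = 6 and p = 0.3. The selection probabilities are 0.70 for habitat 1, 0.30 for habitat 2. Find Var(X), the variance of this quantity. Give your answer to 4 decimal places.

1.8564

Per component, 1: μ=3.8, E[X²]=15.352; 2: μ=1.8, E[X²]=4.5.
E[X] = 0.7·3.8 + 0.3·1.8 = 3.2.
E[X²] = 0.7·15.352 + 0.3·4.5 = 12.0964.
Var(X) = E[X²] − (E[X])² = 12.0964 − 10.24 = 1.8564.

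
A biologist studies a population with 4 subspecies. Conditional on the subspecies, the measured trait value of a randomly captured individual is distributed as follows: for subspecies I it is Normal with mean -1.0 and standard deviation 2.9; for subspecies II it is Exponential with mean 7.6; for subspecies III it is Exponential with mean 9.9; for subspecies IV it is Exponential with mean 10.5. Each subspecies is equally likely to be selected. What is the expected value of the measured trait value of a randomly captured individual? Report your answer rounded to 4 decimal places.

Component means — I: -1; II: 7.6; III: 9.9; IV: 10.5.
E[X] = 0.25·-1 + 0.25·7.6 + 0.25·9.9 + 0.25·10.5 = 6.75.

6.7500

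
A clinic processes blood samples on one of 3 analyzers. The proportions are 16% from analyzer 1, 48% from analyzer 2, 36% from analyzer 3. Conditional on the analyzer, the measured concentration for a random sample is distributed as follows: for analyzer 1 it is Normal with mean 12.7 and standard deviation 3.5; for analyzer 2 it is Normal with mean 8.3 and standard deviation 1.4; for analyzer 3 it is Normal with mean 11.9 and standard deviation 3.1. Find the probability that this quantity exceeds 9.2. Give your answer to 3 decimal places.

Conditional on each analyzer, P(X > 9.2): 1: 0.841345; 2: 0.260158; 3: 0.808114.
By total probability, P(X > 9.2) = 0.16·0.841345 + 0.48·0.260158 + 0.36·0.808114 = 0.550412.

0.550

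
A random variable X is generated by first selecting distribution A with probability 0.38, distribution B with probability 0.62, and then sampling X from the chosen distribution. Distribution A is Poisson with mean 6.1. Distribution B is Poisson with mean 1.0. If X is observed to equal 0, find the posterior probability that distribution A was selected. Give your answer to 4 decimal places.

Likelihoods P(X=0 | ·): A: 0.00224287; B: 0.367879.
Posterior ∝ prior × likelihood. Numerator for A: 0.38·0.00224287 = 0.00085229.
Normalizing constant: 0.38·0.00224287 + 0.62·0.367879 = 0.228938.
P(A | observation) = 0.00085229 / 0.228938 = 0.0037228.

0.0037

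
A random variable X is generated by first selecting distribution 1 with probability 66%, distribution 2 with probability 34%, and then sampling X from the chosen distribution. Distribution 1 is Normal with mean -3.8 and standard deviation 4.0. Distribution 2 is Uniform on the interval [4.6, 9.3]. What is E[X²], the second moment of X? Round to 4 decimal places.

37.1391

For each component E[X²] = Var + (mean)², giving 1: 30.44; 2: 50.1433.
Overall E[X²] = 0.66·30.44 + 0.34·50.1433 = 37.1391.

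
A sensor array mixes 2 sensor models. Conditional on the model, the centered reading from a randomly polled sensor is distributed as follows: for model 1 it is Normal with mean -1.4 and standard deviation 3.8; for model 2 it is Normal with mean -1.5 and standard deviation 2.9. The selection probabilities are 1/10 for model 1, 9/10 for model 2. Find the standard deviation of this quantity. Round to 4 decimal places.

3.0023

Per component, 1: μ=-1.4, E[X²]=16.4; 2: μ=-1.5, E[X²]=10.66.
E[X] = 0.1·-1.4 + 0.9·-1.5 = -1.49.
E[X²] = 0.1·16.4 + 0.9·10.66 = 11.234.
Var(X) = E[X²] − (E[X])² = 11.234 − 2.2201 = 9.0139.
SD(X) = √9.0139 = 3.00232.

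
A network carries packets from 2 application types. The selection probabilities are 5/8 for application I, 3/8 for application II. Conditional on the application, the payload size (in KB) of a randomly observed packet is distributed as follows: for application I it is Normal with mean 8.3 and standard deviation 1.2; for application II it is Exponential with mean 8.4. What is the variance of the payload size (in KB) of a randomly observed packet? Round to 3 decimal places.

Per component, I: μ=8.3, E[X²]=70.33; II: μ=8.4, E[X²]=141.12.
E[X] = 0.625·8.3 + 0.375·8.4 = 8.3375.
E[X²] = 0.625·70.33 + 0.375·141.12 = 96.8763.
Var(X) = E[X²] − (E[X])² = 96.8763 − 69.5139 = 27.3623.

27.362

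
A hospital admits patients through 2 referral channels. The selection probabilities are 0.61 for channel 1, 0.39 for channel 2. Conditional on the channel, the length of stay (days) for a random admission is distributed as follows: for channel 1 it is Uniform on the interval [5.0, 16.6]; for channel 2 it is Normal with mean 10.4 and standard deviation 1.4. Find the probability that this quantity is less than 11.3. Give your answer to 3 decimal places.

Conditional on each channel, P(X < 11.3): 1: 0.543103; 2: 0.739842.
By total probability, P(X < 11.3) = 0.61·0.543103 + 0.39·0.739842 = 0.619831.

0.620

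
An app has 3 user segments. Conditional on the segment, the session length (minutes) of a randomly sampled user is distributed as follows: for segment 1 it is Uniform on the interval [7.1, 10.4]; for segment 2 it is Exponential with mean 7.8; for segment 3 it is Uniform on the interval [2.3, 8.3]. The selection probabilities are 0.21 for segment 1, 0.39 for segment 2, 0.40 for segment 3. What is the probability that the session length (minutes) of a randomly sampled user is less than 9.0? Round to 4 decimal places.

0.7879

Conditional on each segment, P(X < 9.0): 1: 0.575758; 2: 0.684579; 3: 1.
By total probability, P(X < 9.0) = 0.21·0.575758 + 0.39·0.684579 + 0.4·1 = 0.787895.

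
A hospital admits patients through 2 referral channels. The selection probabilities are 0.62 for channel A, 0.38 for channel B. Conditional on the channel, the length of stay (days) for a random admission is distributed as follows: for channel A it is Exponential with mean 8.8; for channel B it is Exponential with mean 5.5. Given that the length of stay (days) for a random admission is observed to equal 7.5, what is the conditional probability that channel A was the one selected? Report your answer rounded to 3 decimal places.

0.630

Likelihoods f(7.5 | ·): A: 0.0484596; B: 0.0464962.
Posterior ∝ prior × likelihood. Numerator for A: 0.62·0.0484596 = 0.030045.
Normalizing constant: 0.62·0.0484596 + 0.38·0.0464962 = 0.0477135.
P(A | observation) = 0.030045 / 0.0477135 = 0.629695.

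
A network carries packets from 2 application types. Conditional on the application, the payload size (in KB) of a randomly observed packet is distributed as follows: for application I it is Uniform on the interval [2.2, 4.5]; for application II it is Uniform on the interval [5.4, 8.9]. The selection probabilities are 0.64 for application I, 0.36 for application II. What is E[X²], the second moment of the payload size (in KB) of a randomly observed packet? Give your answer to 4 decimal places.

26.2361

For each component E[X²] = Var + (mean)², giving I: 11.6633; II: 52.1433.
Overall E[X²] = 0.64·11.6633 + 0.36·52.1433 = 26.2361.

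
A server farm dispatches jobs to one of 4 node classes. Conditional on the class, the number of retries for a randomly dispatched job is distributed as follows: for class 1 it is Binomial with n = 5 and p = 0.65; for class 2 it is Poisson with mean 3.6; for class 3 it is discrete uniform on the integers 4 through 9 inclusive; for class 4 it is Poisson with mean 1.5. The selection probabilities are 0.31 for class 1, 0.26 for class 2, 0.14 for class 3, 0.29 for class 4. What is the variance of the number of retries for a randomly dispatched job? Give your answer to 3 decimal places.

4.529

Per component, 1: μ=3.25, E[X²]=11.7; 2: μ=3.6, E[X²]=16.56; 3: μ=6.5, E[X²]=45.1667; 4: μ=1.5, E[X²]=3.75.
E[X] = 0.31·3.25 + 0.26·3.6 + 0.14·6.5 + 0.29·1.5 = 3.2885.
E[X²] = 0.31·11.7 + 0.26·16.56 + 0.14·45.1667 + 0.29·3.75 = 15.3434.
Var(X) = E[X²] − (E[X])² = 15.3434 − 10.8142 = 4.5292.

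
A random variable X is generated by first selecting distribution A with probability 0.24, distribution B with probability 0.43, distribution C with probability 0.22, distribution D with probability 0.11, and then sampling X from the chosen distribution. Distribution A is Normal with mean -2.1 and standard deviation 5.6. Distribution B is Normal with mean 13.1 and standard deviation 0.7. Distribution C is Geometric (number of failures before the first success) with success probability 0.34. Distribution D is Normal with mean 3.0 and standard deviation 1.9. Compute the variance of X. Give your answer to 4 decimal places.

Per component, A: μ=-2.1, E[X²]=35.77; B: μ=13.1, E[X²]=172.1; C: μ=1.94118, E[X²]=9.47751; D: μ=3, E[X²]=12.61.
E[X] = 0.24·-2.1 + 0.43·13.1 + 0.22·1.94118 + 0.11·3 = 5.88606.
E[X²] = 0.24·35.77 + 0.43·172.1 + 0.22·9.47751 + 0.11·12.61 = 86.06.
Var(X) = E[X²] − (E[X])² = 86.06 − 34.6457 = 51.4143.

51.4143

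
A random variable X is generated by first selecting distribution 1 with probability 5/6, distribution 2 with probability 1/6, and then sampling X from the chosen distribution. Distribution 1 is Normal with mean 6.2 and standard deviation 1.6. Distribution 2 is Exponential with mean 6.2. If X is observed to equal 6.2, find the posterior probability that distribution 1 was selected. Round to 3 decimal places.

Likelihoods f(6.2 | ·): 1: 0.249339; 2: 0.0593354.
Posterior ∝ prior × likelihood. Numerator for 1: 0.833333·0.249339 = 0.207782.
Normalizing constant: 0.833333·0.249339 + 0.166667·0.0593354 = 0.217672.
P(1 | observation) = 0.207782 / 0.217672 = 0.954568.

0.955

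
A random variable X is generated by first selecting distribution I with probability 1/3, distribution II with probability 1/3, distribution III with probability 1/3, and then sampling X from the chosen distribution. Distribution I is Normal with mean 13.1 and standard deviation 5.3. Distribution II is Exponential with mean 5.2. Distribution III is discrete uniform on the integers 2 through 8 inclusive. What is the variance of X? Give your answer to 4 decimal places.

33.9389

Per component, I: μ=13.1, E[X²]=199.7; II: μ=5.2, E[X²]=54.08; III: μ=5, E[X²]=29.
E[X] = 0.333333·13.1 + 0.333333·5.2 + 0.333333·5 = 7.76667.
E[X²] = 0.333333·199.7 + 0.333333·54.08 + 0.333333·29 = 94.26.
Var(X) = E[X²] − (E[X])² = 94.26 − 60.3211 = 33.9389.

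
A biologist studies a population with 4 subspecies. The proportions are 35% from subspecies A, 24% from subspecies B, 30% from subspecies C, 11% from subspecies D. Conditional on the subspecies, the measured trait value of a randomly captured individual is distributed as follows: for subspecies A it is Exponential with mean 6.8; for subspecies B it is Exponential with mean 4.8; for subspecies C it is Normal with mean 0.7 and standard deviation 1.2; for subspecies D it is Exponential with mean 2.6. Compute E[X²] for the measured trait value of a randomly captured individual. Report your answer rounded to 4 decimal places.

45.4934

For each component E[X²] = Var + (mean)², giving A: 92.48; B: 46.08; C: 1.93; D: 13.52.
Overall E[X²] = 0.35·92.48 + 0.24·46.08 + 0.3·1.93 + 0.11·13.52 = 45.4934.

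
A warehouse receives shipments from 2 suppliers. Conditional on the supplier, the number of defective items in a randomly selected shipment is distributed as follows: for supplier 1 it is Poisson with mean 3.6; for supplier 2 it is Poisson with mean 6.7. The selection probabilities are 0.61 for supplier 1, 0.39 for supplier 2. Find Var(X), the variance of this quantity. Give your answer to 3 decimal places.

Per component, 1: μ=3.6, E[X²]=16.56; 2: μ=6.7, E[X²]=51.59.
E[X] = 0.61·3.6 + 0.39·6.7 = 4.809.
E[X²] = 0.61·16.56 + 0.39·51.59 = 30.2217.
Var(X) = E[X²] − (E[X])² = 30.2217 − 23.1265 = 7.09522.

7.095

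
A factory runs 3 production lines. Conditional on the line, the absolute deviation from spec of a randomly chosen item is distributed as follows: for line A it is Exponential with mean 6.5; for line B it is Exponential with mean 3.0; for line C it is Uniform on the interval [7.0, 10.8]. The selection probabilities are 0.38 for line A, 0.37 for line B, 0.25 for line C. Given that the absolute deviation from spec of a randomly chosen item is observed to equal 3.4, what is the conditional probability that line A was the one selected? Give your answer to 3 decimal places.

Likelihoods f(3.4 | ·): A: 0.0911837; B: 0.107319; C: 0.
Posterior ∝ prior × likelihood. Numerator for A: 0.38·0.0911837 = 0.0346498.
Normalizing constant: 0.38·0.0911837 + 0.37·0.107319 + 0.25·0 = 0.074358.
P(A | observation) = 0.0346498 / 0.074358 = 0.465986.

0.466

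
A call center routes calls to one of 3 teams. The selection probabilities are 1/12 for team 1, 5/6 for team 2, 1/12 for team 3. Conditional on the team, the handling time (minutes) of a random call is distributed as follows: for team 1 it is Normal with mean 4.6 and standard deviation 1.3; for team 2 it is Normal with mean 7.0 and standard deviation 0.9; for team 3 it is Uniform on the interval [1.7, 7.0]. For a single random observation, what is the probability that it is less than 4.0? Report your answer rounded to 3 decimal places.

0.063

Conditional on each team, P(X < 4.0): 1: 0.322206; 2: 0.00042906; 3: 0.433962.
By total probability, P(X < 4.0) = 0.0833333·0.322206 + 0.833333·0.00042906 + 0.0833333·0.433962 = 0.0633716.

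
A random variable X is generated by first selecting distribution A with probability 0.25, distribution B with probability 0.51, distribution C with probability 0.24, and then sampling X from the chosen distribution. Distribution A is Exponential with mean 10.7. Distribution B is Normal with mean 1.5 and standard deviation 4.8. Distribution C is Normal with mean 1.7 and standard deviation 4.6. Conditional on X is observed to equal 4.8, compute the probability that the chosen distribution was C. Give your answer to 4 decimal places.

Likelihoods f(4.8 | ·): A: 0.059675; B: 0.0656195; C: 0.0691087.
Posterior ∝ prior × likelihood. Numerator for C: 0.24·0.0691087 = 0.0165861.
Normalizing constant: 0.25·0.059675 + 0.51·0.0656195 + 0.24·0.0691087 = 0.0649708.
P(C | observation) = 0.0165861 / 0.0649708 = 0.255285.

0.2553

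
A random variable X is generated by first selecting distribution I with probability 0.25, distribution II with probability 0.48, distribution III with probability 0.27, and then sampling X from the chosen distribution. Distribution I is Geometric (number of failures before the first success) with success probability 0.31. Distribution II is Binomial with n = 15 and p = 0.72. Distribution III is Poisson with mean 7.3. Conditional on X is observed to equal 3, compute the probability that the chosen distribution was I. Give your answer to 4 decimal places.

0.6825

Likelihoods P(X=3 | ·): I: 0.101838; II: 3.94371e-05; III: 0.0437993.
Posterior ∝ prior × likelihood. Numerator for I: 0.25·0.101838 = 0.0254594.
Normalizing constant: 0.25·0.101838 + 0.48·3.94371e-05 + 0.27·0.0437993 = 0.0373042.
P(I | observation) = 0.0254594 / 0.0373042 = 0.682482.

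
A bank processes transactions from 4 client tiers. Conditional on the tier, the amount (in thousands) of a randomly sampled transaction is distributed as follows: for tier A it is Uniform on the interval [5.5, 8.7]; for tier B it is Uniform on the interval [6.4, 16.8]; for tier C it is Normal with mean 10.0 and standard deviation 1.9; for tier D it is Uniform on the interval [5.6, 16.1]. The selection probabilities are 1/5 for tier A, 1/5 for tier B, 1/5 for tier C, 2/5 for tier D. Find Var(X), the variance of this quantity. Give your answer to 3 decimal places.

8.847

Per component, A: μ=7.1, E[X²]=51.2633; B: μ=11.6, E[X²]=143.573; C: μ=10, E[X²]=103.61; D: μ=10.85, E[X²]=126.91.
E[X] = 0.2·7.1 + 0.2·11.6 + 0.2·10 + 0.4·10.85 = 10.08.
E[X²] = 0.2·51.2633 + 0.2·143.573 + 0.2·103.61 + 0.4·126.91 = 110.453.
Var(X) = E[X²] − (E[X])² = 110.453 − 101.606 = 8.84693.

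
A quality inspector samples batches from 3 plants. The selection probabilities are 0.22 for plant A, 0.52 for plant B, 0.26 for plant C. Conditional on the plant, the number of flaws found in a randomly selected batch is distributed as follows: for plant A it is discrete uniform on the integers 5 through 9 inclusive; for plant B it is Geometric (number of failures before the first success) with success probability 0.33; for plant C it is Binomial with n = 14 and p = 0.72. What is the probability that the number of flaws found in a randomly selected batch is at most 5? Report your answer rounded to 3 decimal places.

Conditional on each plant, P(X ≤ 5): A: 0.2; B: 0.909542; C: 0.00501888.
By total probability, P(X ≤ 5) = 0.22·0.2 + 0.52·0.909542 + 0.26·0.00501888 = 0.518267.

0.518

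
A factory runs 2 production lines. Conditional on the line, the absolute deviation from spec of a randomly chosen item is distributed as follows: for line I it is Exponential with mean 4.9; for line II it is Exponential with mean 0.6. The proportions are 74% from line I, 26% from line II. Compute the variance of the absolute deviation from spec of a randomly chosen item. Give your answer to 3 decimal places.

Per component, I: μ=4.9, E[X²]=48.02; II: μ=0.6, E[X²]=0.72.
E[X] = 0.74·4.9 + 0.26·0.6 = 3.782.
E[X²] = 0.74·48.02 + 0.26·0.72 = 35.722.
Var(X) = E[X²] − (E[X])² = 35.722 − 14.3035 = 21.4185.

21.418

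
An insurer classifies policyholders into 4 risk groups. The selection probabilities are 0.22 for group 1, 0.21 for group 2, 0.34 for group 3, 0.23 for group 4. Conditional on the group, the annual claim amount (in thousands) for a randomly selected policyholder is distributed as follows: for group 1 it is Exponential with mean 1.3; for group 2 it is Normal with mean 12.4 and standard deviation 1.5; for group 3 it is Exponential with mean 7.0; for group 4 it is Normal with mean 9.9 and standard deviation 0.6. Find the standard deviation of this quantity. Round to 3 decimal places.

5.700

Per component, 1: μ=1.3, E[X²]=3.38; 2: μ=12.4, E[X²]=156.01; 3: μ=7, E[X²]=98; 4: μ=9.9, E[X²]=98.37.
E[X] = 0.22·1.3 + 0.21·12.4 + 0.34·7 + 0.23·9.9 = 7.547.
E[X²] = 0.22·3.38 + 0.21·156.01 + 0.34·98 + 0.23·98.37 = 89.4508.
Var(X) = E[X²] − (E[X])² = 89.4508 − 56.9572 = 32.4936.
SD(X) = √32.4936 = 5.70031.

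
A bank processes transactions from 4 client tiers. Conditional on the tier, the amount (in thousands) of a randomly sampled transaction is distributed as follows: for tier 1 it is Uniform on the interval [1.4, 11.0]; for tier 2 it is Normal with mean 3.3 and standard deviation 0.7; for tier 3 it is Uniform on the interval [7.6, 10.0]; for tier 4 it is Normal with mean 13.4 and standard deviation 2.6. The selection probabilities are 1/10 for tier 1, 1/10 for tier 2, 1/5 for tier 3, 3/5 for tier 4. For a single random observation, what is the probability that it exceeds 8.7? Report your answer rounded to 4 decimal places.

0.7111

Conditional on each tier, P(X > 8.7): 1: 0.239583; 2: 6.10623e-15; 3: 0.541667; 4: 0.964673.
By total probability, P(X > 8.7) = 0.1·0.239583 + 0.1·6.10623e-15 + 0.2·0.541667 + 0.6·0.964673 = 0.711095.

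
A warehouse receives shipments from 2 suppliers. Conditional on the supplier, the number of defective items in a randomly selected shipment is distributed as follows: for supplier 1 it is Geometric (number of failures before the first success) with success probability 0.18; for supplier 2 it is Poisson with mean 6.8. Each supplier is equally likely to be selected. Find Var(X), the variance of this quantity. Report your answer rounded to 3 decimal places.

17.314

Per component, 1: μ=4.55556, E[X²]=46.0617; 2: μ=6.8, E[X²]=53.04.
E[X] = 0.5·4.55556 + 0.5·6.8 = 5.67778.
E[X²] = 0.5·46.0617 + 0.5·53.04 = 49.5509.
Var(X) = E[X²] − (E[X])² = 49.5509 − 32.2372 = 17.3137.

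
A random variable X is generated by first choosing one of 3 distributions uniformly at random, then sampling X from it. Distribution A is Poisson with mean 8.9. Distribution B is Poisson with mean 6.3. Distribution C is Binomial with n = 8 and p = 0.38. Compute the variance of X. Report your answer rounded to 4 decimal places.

Per component, A: μ=8.9, E[X²]=88.11; B: μ=6.3, E[X²]=45.99; C: μ=3.04, E[X²]=11.1264.
E[X] = 0.333333·8.9 + 0.333333·6.3 + 0.333333·3.04 = 6.08.
E[X²] = 0.333333·88.11 + 0.333333·45.99 + 0.333333·11.1264 = 48.4088.
Var(X) = E[X²] − (E[X])² = 48.4088 − 36.9664 = 11.4424.

11.4424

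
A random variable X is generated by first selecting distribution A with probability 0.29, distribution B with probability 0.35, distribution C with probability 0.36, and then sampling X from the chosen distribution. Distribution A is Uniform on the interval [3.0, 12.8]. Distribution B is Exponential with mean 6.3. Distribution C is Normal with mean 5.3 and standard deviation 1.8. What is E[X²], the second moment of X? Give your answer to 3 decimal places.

For each component E[X²] = Var + (mean)², giving A: 70.4133; B: 79.38; C: 31.33.
Overall E[X²] = 0.29·70.4133 + 0.35·79.38 + 0.36·31.33 = 59.4817.

59.482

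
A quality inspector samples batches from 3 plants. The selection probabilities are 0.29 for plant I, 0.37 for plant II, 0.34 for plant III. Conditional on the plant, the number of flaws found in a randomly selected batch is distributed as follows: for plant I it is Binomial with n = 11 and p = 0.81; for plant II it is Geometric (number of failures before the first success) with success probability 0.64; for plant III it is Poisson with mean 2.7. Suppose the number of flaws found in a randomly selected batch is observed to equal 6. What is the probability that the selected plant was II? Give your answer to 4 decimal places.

0.0232

Likelihoods P(X=6 | ·): I: 0.0323087; II: 0.00139314; III: 0.0361622.
Posterior ∝ prior × likelihood. Numerator for II: 0.37·0.00139314 = 0.000515462.
Normalizing constant: 0.29·0.0323087 + 0.37·0.00139314 + 0.34·0.0361622 = 0.0221802.
P(II | observation) = 0.000515462 / 0.0221802 = 0.0232398.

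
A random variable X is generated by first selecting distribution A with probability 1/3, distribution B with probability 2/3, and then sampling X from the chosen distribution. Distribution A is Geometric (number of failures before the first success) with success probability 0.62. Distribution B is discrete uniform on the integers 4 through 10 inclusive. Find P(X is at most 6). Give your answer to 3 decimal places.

Conditional on each component, P(X ≤ 6): A: 0.998856; B: 0.428571.
By total probability, P(X ≤ 6) = 0.333333·0.998856 + 0.666667·0.428571 = 0.618666.

0.619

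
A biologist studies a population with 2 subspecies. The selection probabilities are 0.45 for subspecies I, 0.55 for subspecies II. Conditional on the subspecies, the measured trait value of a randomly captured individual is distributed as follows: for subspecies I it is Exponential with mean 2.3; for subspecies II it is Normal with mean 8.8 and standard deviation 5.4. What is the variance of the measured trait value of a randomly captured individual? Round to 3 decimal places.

Per component, I: μ=2.3, E[X²]=10.58; II: μ=8.8, E[X²]=106.6.
E[X] = 0.45·2.3 + 0.55·8.8 = 5.875.
E[X²] = 0.45·10.58 + 0.55·106.6 = 63.391.
Var(X) = E[X²] − (E[X])² = 63.391 − 34.5156 = 28.8754.

28.875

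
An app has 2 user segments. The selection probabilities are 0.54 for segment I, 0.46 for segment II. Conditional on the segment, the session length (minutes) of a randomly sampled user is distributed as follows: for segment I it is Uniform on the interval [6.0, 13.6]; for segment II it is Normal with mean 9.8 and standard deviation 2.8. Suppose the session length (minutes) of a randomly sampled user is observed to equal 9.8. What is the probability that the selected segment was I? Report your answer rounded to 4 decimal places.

0.5202

Likelihoods f(9.8 | ·): I: 0.131579; II: 0.142479.
Posterior ∝ prior × likelihood. Numerator for I: 0.54·0.131579 = 0.0710526.
Normalizing constant: 0.54·0.131579 + 0.46·0.142479 = 0.136593.
P(I | observation) = 0.0710526 / 0.136593 = 0.520177.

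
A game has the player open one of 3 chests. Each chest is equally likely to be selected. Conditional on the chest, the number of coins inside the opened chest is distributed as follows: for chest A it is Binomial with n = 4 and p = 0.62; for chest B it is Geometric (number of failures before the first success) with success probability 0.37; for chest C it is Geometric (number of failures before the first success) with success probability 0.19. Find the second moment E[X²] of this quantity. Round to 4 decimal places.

For each component E[X²] = Var + (mean)², giving A: 7.0928; B: 7.5011; C: 40.6122.
Overall E[X²] = 0.333333·7.0928 + 0.333333·7.5011 + 0.333333·40.6122 = 18.402.

18.4020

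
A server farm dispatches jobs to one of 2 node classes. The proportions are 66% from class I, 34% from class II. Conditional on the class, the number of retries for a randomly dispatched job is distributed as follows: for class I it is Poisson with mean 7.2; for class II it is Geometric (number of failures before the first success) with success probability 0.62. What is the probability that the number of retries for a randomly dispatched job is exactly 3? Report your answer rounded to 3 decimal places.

Conditional on each class, P(X = 3): I: 0.0464436; II: 0.0340206.
By total probability, P(X = 3) = 0.66·0.0464436 + 0.34·0.0340206 = 0.0422198.

0.042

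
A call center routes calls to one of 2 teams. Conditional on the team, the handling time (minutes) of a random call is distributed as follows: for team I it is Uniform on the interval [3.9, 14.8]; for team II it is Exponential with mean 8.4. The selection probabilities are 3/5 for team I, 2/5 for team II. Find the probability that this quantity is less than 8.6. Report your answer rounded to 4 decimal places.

0.5150

Conditional on each team, P(X < 8.6): I: 0.431193; II: 0.640776.
By total probability, P(X < 8.6) = 0.6·0.431193 + 0.4·0.640776 = 0.515026.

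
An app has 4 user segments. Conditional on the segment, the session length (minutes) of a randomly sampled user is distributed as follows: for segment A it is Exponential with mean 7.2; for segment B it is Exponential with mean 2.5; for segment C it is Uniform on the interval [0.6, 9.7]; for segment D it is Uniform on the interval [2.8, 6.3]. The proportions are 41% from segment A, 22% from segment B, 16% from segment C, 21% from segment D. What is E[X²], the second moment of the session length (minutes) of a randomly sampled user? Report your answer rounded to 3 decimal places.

For each component E[X²] = Var + (mean)², giving A: 103.68; B: 12.5; C: 33.4233; D: 21.7233.
Overall E[X²] = 0.41·103.68 + 0.22·12.5 + 0.16·33.4233 + 0.21·21.7233 = 55.1684.

55.168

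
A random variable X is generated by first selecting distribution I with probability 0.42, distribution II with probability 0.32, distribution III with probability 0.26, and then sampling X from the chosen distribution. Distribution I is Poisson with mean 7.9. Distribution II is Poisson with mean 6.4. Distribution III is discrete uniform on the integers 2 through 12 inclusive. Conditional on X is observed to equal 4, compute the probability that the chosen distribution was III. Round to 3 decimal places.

Likelihoods P(X=4 | ·): I: 0.0601687; II: 0.116151; III: 0.0909091.
Posterior ∝ prior × likelihood. Numerator for III: 0.26·0.0909091 = 0.0236364.
Normalizing constant: 0.42·0.0601687 + 0.32·0.116151 + 0.26·0.0909091 = 0.0860756.
P(III | observation) = 0.0236364 / 0.0860756 = 0.2746.

0.275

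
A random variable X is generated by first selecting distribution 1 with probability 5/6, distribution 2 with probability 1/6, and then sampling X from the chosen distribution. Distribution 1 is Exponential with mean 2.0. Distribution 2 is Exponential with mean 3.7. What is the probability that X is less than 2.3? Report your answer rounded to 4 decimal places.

Conditional on each component, P(X < 2.3): 1: 0.683363; 2: 0.462927.
By total probability, P(X < 2.3) = 0.833333·0.683363 + 0.166667·0.462927 = 0.646624.

0.6466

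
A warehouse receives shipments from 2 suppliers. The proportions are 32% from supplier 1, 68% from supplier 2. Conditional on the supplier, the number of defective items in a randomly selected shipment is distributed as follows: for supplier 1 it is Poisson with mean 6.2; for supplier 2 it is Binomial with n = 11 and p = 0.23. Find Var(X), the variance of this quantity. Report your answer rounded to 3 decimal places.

Per component, 1: μ=6.2, E[X²]=44.64; 2: μ=2.53, E[X²]=8.349.
E[X] = 0.32·6.2 + 0.68·2.53 = 3.7044.
E[X²] = 0.32·44.64 + 0.68·8.349 = 19.9621.
Var(X) = E[X²] − (E[X])² = 19.9621 − 13.7226 = 6.23954.

6.240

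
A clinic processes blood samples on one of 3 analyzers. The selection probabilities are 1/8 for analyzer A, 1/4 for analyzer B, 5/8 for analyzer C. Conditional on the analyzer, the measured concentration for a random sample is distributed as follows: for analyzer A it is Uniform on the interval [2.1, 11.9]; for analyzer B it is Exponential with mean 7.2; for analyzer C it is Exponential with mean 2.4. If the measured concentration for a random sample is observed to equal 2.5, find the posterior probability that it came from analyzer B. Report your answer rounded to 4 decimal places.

0.1899

Likelihoods f(2.5 | ·): A: 0.102041; B: 0.0981456; C: 0.147028.
Posterior ∝ prior × likelihood. Numerator for B: 0.25·0.0981456 = 0.0245364.
Normalizing constant: 0.125·0.102041 + 0.25·0.0981456 + 0.625·0.147028 = 0.129184.
P(B | observation) = 0.0245364 / 0.129184 = 0.189934.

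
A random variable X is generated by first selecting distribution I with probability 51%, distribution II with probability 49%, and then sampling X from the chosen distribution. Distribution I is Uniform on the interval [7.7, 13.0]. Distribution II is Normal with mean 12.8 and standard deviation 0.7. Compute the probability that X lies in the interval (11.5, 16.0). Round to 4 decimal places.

0.6188

Conditional on each component, P(11.5 < X < 16.0): I: 0.283019; II: 0.968352.
By total probability, P(11.5 < X < 16.0) = 0.51·0.283019 + 0.49·0.968352 = 0.618832.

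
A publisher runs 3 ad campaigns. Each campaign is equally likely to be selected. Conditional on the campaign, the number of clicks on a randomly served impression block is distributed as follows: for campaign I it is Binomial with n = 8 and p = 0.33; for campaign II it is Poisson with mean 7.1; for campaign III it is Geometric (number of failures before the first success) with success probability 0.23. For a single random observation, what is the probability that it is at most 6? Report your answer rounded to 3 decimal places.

Conditional on each campaign, P(X ≤ 6): I: 0.997575; II: 0.43492; III: 0.839515.
By total probability, P(X ≤ 6) = 0.333333·0.997575 + 0.333333·0.43492 + 0.333333·0.839515 = 0.757336.

0.757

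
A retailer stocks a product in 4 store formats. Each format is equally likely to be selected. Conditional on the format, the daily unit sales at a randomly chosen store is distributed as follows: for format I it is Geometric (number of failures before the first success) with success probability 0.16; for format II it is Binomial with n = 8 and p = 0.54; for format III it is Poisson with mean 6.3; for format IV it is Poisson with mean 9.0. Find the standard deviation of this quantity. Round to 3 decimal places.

3.949

Per component, I: μ=5.25, E[X²]=60.375; II: μ=4.32, E[X²]=20.6496; III: μ=6.3, E[X²]=45.99; IV: μ=9, E[X²]=90.
E[X] = 0.25·5.25 + 0.25·4.32 + 0.25·6.3 + 0.25·9 = 6.2175.
E[X²] = 0.25·60.375 + 0.25·20.6496 + 0.25·45.99 + 0.25·90 = 54.2537.
Var(X) = E[X²] − (E[X])² = 54.2537 − 38.6573 = 15.5963.
SD(X) = √15.5963 = 3.94922.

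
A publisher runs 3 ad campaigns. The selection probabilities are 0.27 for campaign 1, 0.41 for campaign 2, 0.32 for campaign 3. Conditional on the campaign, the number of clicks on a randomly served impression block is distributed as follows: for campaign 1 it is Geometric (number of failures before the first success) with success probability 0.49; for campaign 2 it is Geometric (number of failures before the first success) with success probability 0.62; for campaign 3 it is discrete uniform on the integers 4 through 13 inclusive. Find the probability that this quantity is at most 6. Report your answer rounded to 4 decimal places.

Conditional on each campaign, P(X ≤ 6): 1: 0.991026; 2: 0.998856; 3: 0.3.
By total probability, P(X ≤ 6) = 0.27·0.991026 + 0.41·0.998856 + 0.32·0.3 = 0.773108.

0.7731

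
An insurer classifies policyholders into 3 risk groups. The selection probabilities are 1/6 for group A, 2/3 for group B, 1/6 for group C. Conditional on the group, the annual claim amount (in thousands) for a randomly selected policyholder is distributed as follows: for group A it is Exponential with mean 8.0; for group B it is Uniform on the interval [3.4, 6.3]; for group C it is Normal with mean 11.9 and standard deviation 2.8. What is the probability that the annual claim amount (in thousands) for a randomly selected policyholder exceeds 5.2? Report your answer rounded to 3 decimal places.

Conditional on each group, P(X > 5.2): A: 0.522046; B: 0.37931; C: 0.991641.
By total probability, P(X > 5.2) = 0.166667·0.522046 + 0.666667·0.37931 + 0.166667·0.991641 = 0.505155.

0.505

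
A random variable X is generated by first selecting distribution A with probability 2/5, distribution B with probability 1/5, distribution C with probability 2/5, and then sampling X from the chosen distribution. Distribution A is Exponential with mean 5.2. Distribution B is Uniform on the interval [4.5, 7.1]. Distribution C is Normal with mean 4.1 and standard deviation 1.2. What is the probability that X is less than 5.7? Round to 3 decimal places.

Conditional on each component, P(X < 5.7): A: 0.665846; B: 0.461538; C: 0.908789.
By total probability, P(X < 5.7) = 0.4·0.665846 + 0.2·0.461538 + 0.4·0.908789 = 0.722162.

0.722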